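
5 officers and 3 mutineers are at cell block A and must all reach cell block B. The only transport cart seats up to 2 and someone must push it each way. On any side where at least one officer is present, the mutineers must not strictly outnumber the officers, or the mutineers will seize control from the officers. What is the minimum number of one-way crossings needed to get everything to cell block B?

13

Counting alone: each trip to cell block B takes at most 2 across and each return brings at least 1 back, so after t trips out (and t−1 returns) at most 2t − (t−1) of the 8 are across; that first reaches 8 at t = 7, so at least 13 crossings are needed.
The plan below uses exactly 13 crossings, so it is optimal:
1. 2 mutineers → cell block B.  (cell block A: 5O 1M; cell block B: 0O 2M)
2. 1 mutineer ← cell block A.  (cell block A: 5O 2M; cell block B: 0O 1M)
3. 2 mutineers → cell block B.  (cell block A: 5O 0M; cell block B: 0O 3M)
4. 1 mutineer ← cell block A.  (cell block A: 5O 1M; cell block B: 0O 2M)
5. 2 officers → cell block B.  (cell block A: 3O 1M; cell block B: 2O 2M)
6. 1 mutineer ← cell block A.  (cell block A: 3O 2M; cell block B: 2O 1M)
7. 1 officer and 1 mutineer → cell block B.  (cell block A: 2O 1M; cell block B: 3O 2M)
8. 1 mutineer ← cell block A.  (cell block A: 2O 2M; cell block B: 3O 1M)
9. 2 mutineers → cell block B.  (cell block A: 2O 0M; cell block B: 3O 3M)
10. 1 mutineer ← cell block A.  (cell block A: 2O 1M; cell block B: 3O 2M)
11. 1 officer and 1 mutineer → cell block B.  (cell block A: 1O 0M; cell block B: 4O 3M)
12. 1 mutineer ← cell block A.  (cell block A: 1O 1M; cell block B: 4O 2M)
13. 1 officer and 1 mutineer → cell block B.  (cell block A: 0O 0M; cell block B: 5O 3M)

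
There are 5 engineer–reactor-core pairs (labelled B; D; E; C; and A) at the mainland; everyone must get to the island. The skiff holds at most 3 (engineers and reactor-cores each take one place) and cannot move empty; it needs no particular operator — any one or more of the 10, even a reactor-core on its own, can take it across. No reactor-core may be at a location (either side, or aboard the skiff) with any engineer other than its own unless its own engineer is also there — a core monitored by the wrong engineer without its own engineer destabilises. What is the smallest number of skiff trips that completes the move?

Counting alone: each trip to the island takes at most 3 across and each return brings at least 1 back, so after t trips out (and t−1 returns) at most 3t − (t−1) of the 10 are across; that first reaches 10 at t = 5, so at least 9 crossings are needed.
The safety rule pushes this higher. Following every safe sequence of crossings, the most of the 10 that can be at the island as the skiff arrives there on crossing 9 is 9 — never all 10.
So no plan with fewer than 11 crossings exists, and this one achieves 11:
1. engineer B and reactor-core B cross → the island.
2. engineer B crosses ← the mainland.
3. reactor-core C, reactor-core D, and reactor-core E cross → the island.
4. reactor-core B crosses ← the mainland.
5. engineer C, engineer D, and engineer E cross → the island.
6. engineer D and reactor-core D cross ← the mainland.
7. engineer A, engineer B, and engineer D cross → the island.
8. reactor-core E crosses ← the mainland.
9. reactor-core B and reactor-core D cross → the island.
10. reactor-core B crosses ← the mainland.
11. reactor-core A, reactor-core B, and reactor-core E cross → the island.

11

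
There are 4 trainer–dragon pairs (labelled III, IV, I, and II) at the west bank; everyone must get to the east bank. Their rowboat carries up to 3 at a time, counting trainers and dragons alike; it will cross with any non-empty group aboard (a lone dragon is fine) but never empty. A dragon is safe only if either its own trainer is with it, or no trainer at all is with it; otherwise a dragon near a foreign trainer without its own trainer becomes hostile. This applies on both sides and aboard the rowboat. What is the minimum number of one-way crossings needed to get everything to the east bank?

Counting alone: each trip to the east bank takes at most 3 across and each return brings at least 1 back, so after t trips out (and t−1 returns) at most 3t − (t−1) of the 8 are across; that first reaches 8 at t = 4, so at least 7 crossings are needed.
The safety rule pushes this higher. Following every safe sequence of crossings, the most of the 8 that can be at the east bank as the rowboat arrives there on crossing 7 is 7 — never all 8.
So no plan with fewer than 9 crossings exists, and this one achieves 9:
1. dragon III and trainer III cross → the east bank.
2. trainer III crosses ← the west bank.
3. dragon IV, trainer III, and trainer IV cross → the east bank.
4. dragon III and trainer III cross ← the west bank.
5. trainer I, trainer II, and trainer III cross → the east bank.
6. dragon IV crosses ← the west bank.
7. dragon III and dragon IV cross → the east bank.
8. dragon III crosses ← the west bank.
9. dragon I, dragon II, and dragon III cross → the east bank.

9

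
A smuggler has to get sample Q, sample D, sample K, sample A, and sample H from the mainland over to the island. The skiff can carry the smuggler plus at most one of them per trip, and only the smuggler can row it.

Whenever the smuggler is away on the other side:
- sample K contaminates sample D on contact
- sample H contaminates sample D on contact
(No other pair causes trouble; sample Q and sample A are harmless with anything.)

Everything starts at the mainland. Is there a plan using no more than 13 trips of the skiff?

Yes — this plan uses 11 crossings (≤ 13):
1. Smuggler goes to the island with sample D.  [the mainland: sample A, sample H, sample K, sample Q | the island: sample D]
2. Smuggler goes back to the mainland alone.  [the mainland: sample A, sample H, sample K, sample Q | the island: sample D]
3. Smuggler goes to the island with sample Q.  [the mainland: sample A, sample H, sample K | the island: sample D, sample Q]
4. Smuggler goes back to the mainland alone.  [the mainland: sample A, sample H, sample K | the island: sample D, sample Q]
5. Smuggler goes to the island with sample K.  [the mainland: sample A, sample H | the island: sample D, sample K, sample Q]
6. Smuggler goes back to the mainland with sample D.  [the mainland: sample A, sample D, sample H | the island: sample K, sample Q]
7. Smuggler goes to the island with sample H.  [the mainland: sample A, sample D | the island: sample H, sample K, sample Q]
8. Smuggler goes back to the mainland alone.  [the mainland: sample A, sample D | the island: sample H, sample K, sample Q]
9. Smuggler goes to the island with sample A.  [the mainland: sample D | the island: sample A, sample H, sample K, sample Q]
10. Smuggler goes back to the mainland alone.  [the mainland: sample D | the island: sample A, sample H, sample K, sample Q]
11. Smuggler goes to the island with sample D.  [the mainland: — | the island: sample A, sample D, sample H, sample K, sample Q]

Yes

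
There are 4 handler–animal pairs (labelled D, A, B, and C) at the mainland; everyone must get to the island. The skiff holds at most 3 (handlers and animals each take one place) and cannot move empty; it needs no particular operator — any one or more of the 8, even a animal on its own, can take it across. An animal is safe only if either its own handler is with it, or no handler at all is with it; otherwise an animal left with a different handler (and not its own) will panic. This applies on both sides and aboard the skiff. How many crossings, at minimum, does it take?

Counting alone: each trip to the island takes at most 3 across and each return brings at least 1 back, so after t trips out (and t−1 returns) at most 3t − (t−1) of the 8 are across; that first reaches 8 at t = 4, so at least 7 crossings are needed.
The safety rule pushes this higher. Following every safe sequence of crossings, the most of the 8 that can be at the island as the skiff arrives there on crossing 7 is 7 — never all 8.
So no plan with fewer than 9 crossings exists, and this one achieves 9:
1. animal D and handler D cross → the island.
2. handler D crosses ← the mainland.
3. animal A, handler A, and handler D cross → the island.
4. animal D and handler D cross ← the mainland.
5. handler B, handler C, and handler D cross → the island.
6. animal A crosses ← the mainland.
7. animal A and animal D cross → the island.
8. animal D crosses ← the mainland.
9. animal B, animal C, and animal D cross → the island.

9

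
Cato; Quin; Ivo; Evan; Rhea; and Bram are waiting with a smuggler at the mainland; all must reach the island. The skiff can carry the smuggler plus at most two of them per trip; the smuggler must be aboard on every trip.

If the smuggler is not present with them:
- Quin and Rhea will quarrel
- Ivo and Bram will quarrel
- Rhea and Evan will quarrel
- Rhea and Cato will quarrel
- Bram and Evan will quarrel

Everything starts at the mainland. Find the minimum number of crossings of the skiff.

7

Counting alone: the smuggler can take at most 2 across per trip to the island, so moving all 6 needs at least 3 loaded trips out, with a return between consecutive ones — at least 5 crossings.
The safety rule pushes this higher. Following every safe sequence of crossings, the most of the 6 that can be at the island as the skiff arrives there on crossing 5 is 5 — never all 6.
So no plan with fewer than 7 crossings exists, and this one achieves 7:
1. Smuggler goes to the island with Bram and Rhea.
2. Smuggler goes back to the mainland alone.
3. Smuggler goes to the island with Cato and Quin.
4. Smuggler goes back to the mainland with Rhea.
5. Smuggler goes to the island with Evan and Ivo.
6. Smuggler goes back to the mainland with Bram.
7. Smuggler goes to the island with Bram and Rhea.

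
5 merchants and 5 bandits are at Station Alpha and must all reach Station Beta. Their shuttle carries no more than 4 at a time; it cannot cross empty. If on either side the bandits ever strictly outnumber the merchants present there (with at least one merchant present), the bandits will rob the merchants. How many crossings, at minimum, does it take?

Counting alone: each trip to Station Beta takes at most 4 across and each return brings at least 1 back, so after t trips out (and t−1 returns) at most 4t − (t−1) of the 10 are across; that first reaches 10 at t = 3, so at least 5 crossings are needed.
The safety rule pushes this higher. Following every safe sequence of crossings, the most of the 10 that can be at Station Beta as the shuttle arrives there on crossing 5 is 9 — never all 10.
So no plan with fewer than 7 crossings exists, and this one achieves 7:
1. 2 bandits → Station Beta.  (Station Alpha: 5M 3B; Station Beta: 0M 2B)
2. 1 bandit ← Station Alpha.  (Station Alpha: 5M 4B; Station Beta: 0M 1B)
3. 4 bandits → Station Beta.  (Station Alpha: 5M 0B; Station Beta: 0M 5B)
4. 1 bandit ← Station Alpha.  (Station Alpha: 5M 1B; Station Beta: 0M 4B)
5. 4 merchants → Station Beta.  (Station Alpha: 1M 1B; Station Beta: 4M 4B)
6. 1 merchant and 1 bandit ← Station Alpha.  (Station Alpha: 2M 2B; Station Beta: 3M 3B)
7. 2 merchants and 2 bandits → Station Beta.  (Station Alpha: 0M 0B; Station Beta: 5M 5B)

7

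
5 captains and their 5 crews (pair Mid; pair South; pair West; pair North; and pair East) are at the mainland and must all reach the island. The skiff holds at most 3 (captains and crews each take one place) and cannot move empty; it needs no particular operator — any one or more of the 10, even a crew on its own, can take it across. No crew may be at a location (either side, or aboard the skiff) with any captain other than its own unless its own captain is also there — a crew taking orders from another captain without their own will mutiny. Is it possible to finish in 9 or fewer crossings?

No

Counting alone: each trip to the island takes at most 3 across and each return brings at least 1 back, so after t trips out (and t−1 returns) at most 3t − (t−1) of the 10 are across; that first reaches 10 at t = 5, so at least 9 crossings are needed.
The safety rule pushes this higher. Following every safe sequence of crossings, the most of the 10 that can be at the island as the skiff arrives there on crossing 9 is 9 — never all 10.
So the move cannot be finished within 9 crossings. (The shortest complete plan takes 11:)
1. captain Mid and crew Mid cross → the island.
2. captain Mid crosses ← the mainland.
3. crew North, crew South, and crew West cross → the island.
4. crew Mid crosses ← the mainland.
5. captain North, captain South, and captain West cross → the island.
6. captain South and crew South cross ← the mainland.
7. captain East, captain Mid, and captain South cross → the island.
8. crew West crosses ← the mainland.
9. crew Mid and crew South cross → the island.
10. crew Mid crosses ← the mainland.
11. crew East, crew Mid, and crew West cross → the island.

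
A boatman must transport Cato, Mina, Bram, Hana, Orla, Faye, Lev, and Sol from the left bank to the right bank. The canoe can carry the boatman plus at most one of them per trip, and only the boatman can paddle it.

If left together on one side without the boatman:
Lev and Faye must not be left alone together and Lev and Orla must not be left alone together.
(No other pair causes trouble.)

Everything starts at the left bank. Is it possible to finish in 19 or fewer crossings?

Yes

Yes — this plan uses 17 crossings (≤ 19):
1. Boatman goes to the right bank with Lev.
2. Boatman goes back to the left bank alone.
3. Boatman goes to the right bank with Cato.
4. Boatman goes back to the left bank alone.
5. Boatman goes to the right bank with Mina.
6. Boatman goes back to the left bank alone.
7. Boatman goes to the right bank with Bram.
8. Boatman goes back to the left bank alone.
9. Boatman goes to the right bank with Hana.
10. Boatman goes back to the left bank alone.
11. Boatman goes to the right bank with Orla.
12. Boatman goes back to the left bank with Lev.
13. Boatman goes to the right bank with Faye.
14. Boatman goes back to the left bank alone.
15. Boatman goes to the right bank with Sol.
16. Boatman goes back to the left bank alone.
17. Boatman goes to the right bank with Lev.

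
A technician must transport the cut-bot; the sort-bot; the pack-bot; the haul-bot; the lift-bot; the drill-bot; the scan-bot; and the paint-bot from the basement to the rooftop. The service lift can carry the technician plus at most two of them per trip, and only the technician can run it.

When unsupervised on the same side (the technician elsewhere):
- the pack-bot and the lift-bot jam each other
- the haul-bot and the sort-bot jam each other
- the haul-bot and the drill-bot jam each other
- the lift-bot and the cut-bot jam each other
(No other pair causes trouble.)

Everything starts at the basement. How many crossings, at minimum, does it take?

Counting alone: the technician can take at most 2 across per trip to the rooftop, so moving all 8 needs at least 4 loaded trips out, with a return between consecutive ones — at least 7 crossings.
The safety rule pushes this higher. Following every safe sequence of crossings, the most of the 8 that can be at the rooftop as the service lift arrives there on crossing 7 is 7 — never all 8.
So no plan with fewer than 9 crossings exists, and this one achieves 9:
1. Technician goes to the rooftop with the haul-bot and the lift-bot.
2. Technician goes back to the basement alone.
3. Technician goes to the rooftop with the cut-bot and the sort-bot.
4. Technician goes back to the basement with the haul-bot and the lift-bot.
5. Technician goes to the rooftop with the drill-bot and the pack-bot.
6. Technician goes back to the basement alone.
7. Technician goes to the rooftop with the paint-bot and the scan-bot.
8. Technician goes back to the basement alone.
9. Technician goes to the rooftop with the haul-bot and the lift-bot.

9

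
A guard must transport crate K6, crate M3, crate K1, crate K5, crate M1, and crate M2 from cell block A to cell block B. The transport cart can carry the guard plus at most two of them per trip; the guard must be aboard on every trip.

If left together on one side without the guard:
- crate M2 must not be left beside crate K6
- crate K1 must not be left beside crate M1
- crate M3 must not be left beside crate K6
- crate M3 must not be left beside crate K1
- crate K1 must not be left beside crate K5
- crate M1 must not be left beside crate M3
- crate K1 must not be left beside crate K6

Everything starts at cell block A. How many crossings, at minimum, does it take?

impossible

Whatever the first load, the items left behind include a forbidden pair without the guard. No opening move is safe, so no plan exists.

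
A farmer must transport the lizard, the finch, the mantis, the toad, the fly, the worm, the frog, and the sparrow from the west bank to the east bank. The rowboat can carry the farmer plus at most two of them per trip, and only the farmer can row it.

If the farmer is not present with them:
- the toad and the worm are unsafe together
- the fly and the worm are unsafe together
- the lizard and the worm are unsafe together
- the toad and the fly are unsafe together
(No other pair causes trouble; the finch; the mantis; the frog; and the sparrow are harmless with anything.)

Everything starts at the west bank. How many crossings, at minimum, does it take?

Counting alone: the farmer can take at most 2 across per trip to the east bank, so moving all 8 needs at least 4 loaded trips out, with a return between consecutive ones — at least 7 crossings.
The safety rule pushes this higher. Following every safe sequence of crossings, the most of the 8 that can be at the east bank as the rowboat arrives there on crossings 7, 9, 11 is 5, 6, 7 respectively — never all 8.
So no plan with fewer than 13 crossings exists, and this one achieves 13:
1. Farmer goes to the east bank with the toad and the worm.  [the west bank: the finch, the fly, the frog, the lizard, the mantis, the sparrow | the east bank: the toad, the worm]
2. Farmer goes back to the west bank with the toad.  [the west bank: the finch, the fly, the frog, the lizard, the mantis, the sparrow, the toad | the east bank: the worm]
3. Farmer goes to the east bank with the lizard and the toad.  [the west bank: the finch, the fly, the frog, the mantis, the sparrow | the east bank: the lizard, the toad, the worm]
4. Farmer goes back to the west bank with the worm.  [the west bank: the finch, the fly, the frog, the mantis, the sparrow, the worm | the east bank: the lizard, the toad]
5. Farmer goes to the east bank with the finch and the fly.  [the west bank: the frog, the mantis, the sparrow, the worm | the east bank: the finch, the fly, the lizard, the toad]
6. Farmer goes back to the west bank with the toad.  [the west bank: the frog, the mantis, the sparrow, the toad, the worm | the east bank: the finch, the fly, the lizard]
7. Farmer goes to the east bank with the mantis and the toad.  [the west bank: the frog, the sparrow, the worm | the east bank: the finch, the fly, the lizard, the mantis, the toad]
8. Farmer goes back to the west bank with the toad.  [the west bank: the frog, the sparrow, the toad, the worm | the east bank: the finch, the fly, the lizard, the mantis]
9. Farmer goes to the east bank with the frog and the toad.  [the west bank: the sparrow, the worm | the east bank: the finch, the fly, the frog, the lizard, the mantis, the toad]
10. Farmer goes back to the west bank with the toad.  [the west bank: the sparrow, the toad, the worm | the east bank: the finch, the fly, the frog, the lizard, the mantis]
11. Farmer goes to the east bank with the sparrow and the toad.  [the west bank: the worm | the east bank: the finch, the fly, the frog, the lizard, the mantis, the sparrow, the toad]
12. Farmer goes back to the west bank with the toad.  [the west bank: the toad, the worm | the east bank: the finch, the fly, the frog, the lizard, the mantis, the sparrow]
13. Farmer goes to the east bank with the toad and the worm.  [the west bank: — | the east bank: the finch, the fly, the frog, the lizard, the mantis, the sparrow, the toad, the worm]

13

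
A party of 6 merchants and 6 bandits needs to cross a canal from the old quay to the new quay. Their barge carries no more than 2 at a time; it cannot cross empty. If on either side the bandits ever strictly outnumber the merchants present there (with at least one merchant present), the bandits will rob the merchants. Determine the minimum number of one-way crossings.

Following every safe sequence of crossings from the start, the most of the 12 that can be at the new quay as the barge arrives there on crossings 1, 3, 5, 7, 9 is 2, 3, 4, 5, 6 respectively; the best ever achieved is 6 of 12.
From crossing 11 on, no configuration arises that was not already reachable earlier: only 15 distinct safe configurations (who is on which side, and where the barge is) can ever be reached, none of them has everyone across, and every continuation just revisits them. They are: 0 merchants + 0 bandits across (barge back at the start); 0 merchants + 1 bandit across (barge there); 0 merchants + 1 bandit across (barge back at the start); 0 merchants + 2 bandits across (barge there); 0 merchants + 2 bandits across (barge back at the start); 0 merchants + 3 bandits across (barge there); 0 merchants + 3 bandits across (barge back at the start); 0 merchants + 4 bandits across (barge there); 0 merchants + 4 bandits across (barge back at the start); 0 merchants + 5 bandits across (barge there); 0 merchants + 5 bandits across (barge back at the start); 0 merchants + 6 bandits across (barge there); 1 merchant + 1 bandit across (barge there); 1 merchant + 1 bandit across (barge back at the start); 2 merchants + 2 bandits across (barge there). So no valid plan exists.

impossible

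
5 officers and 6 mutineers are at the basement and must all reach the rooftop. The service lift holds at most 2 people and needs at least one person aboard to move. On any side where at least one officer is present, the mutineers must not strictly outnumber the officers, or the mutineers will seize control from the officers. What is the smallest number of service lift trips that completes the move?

impossible

The mutineers already outnumber the officers at the basement before anyone moves, so the starting position itself is disallowed.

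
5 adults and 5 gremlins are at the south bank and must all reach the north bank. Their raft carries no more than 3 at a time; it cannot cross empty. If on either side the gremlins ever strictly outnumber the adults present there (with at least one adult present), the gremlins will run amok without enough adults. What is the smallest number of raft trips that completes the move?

Counting alone: each trip to the north bank takes at most 3 across and each return brings at least 1 back, so after t trips out (and t−1 returns) at most 3t − (t−1) of the 10 are across; that first reaches 10 at t = 5, so at least 9 crossings are needed.
The safety rule pushes this higher. Following every safe sequence of crossings, the most of the 10 that can be at the north bank as the raft arrives there on crossing 9 is 9 — never all 10.
So no plan with fewer than 11 crossings exists, and this one achieves 11:
1. 2 gremlins → the north bank.  (the south bank: 5A 3G; the north bank: 0A 2G)
2. 1 gremlin ← the south bank.  (the south bank: 5A 4G; the north bank: 0A 1G)
3. 3 gremlins → the north bank.  (the south bank: 5A 1G; the north bank: 0A 4G)
4. 1 gremlin ← the south bank.  (the south bank: 5A 2G; the north bank: 0A 3G)
5. 3 adults → the north bank.  (the south bank: 2A 2G; the north bank: 3A 3G)
6. 1 adult and 1 gremlin ← the south bank.  (the south bank: 3A 3G; the north bank: 2A 2G)
7. 3 adults → the north bank.  (the south bank: 0A 3G; the north bank: 5A 2G)
8. 1 gremlin ← the south bank.  (the south bank: 0A 4G; the north bank: 5A 1G)
9. 2 gremlins → the north bank.  (the south bank: 0A 2G; the north bank: 5A 3G)
10. 1 gremlin ← the south bank.  (the south bank: 0A 3G; the north bank: 5A 2G)
11. 3 gremlins → the north bank.  (the south bank: 0A 0G; the north bank: 5A 5G)

11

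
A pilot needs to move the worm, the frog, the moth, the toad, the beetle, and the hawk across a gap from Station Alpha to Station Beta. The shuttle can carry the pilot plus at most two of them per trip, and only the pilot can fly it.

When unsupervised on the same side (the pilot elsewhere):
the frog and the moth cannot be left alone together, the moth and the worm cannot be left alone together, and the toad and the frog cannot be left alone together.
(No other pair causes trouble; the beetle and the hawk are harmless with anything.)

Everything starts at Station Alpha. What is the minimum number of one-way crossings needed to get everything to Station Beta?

5

Counting alone: the pilot can take at most 2 across per trip to Station Beta, so moving all 6 needs at least 3 loaded trips out, with a return between consecutive ones — at least 5 crossings.
The plan below uses exactly 5 crossings, so it is optimal:
1. Pilot goes to Station Beta with the frog and the worm.  [Station Alpha: the beetle, the hawk, the moth, the toad | Station Beta: the frog, the worm]
2. Pilot goes back to Station Alpha alone.  [Station Alpha: the beetle, the hawk, the moth, the toad | Station Beta: the frog, the worm]
3. Pilot goes to Station Beta with the beetle and the hawk.  [Station Alpha: the moth, the toad | Station Beta: the beetle, the frog, the hawk, the worm]
4. Pilot goes back to Station Alpha alone.  [Station Alpha: the moth, the toad | Station Beta: the beetle, the frog, the hawk, the worm]
5. Pilot goes to Station Beta with the moth and the toad.  [Station Alpha: — | Station Beta: the beetle, the frog, the hawk, the moth, the toad, the worm]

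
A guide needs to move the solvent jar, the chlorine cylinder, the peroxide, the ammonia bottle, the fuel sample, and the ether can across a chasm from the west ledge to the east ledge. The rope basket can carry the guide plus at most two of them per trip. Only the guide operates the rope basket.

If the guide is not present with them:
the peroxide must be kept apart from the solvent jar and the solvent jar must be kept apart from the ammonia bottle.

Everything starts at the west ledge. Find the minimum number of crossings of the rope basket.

Counting alone: the guide can take at most 2 across per trip to the east ledge, so moving all 6 needs at least 3 loaded trips out, with a return between consecutive ones — at least 5 crossings.
The plan below uses exactly 5 crossings, so it is optimal:
1. Guide goes to the east ledge with the chlorine cylinder and the solvent jar.
2. Guide goes back to the west ledge alone.
3. Guide goes to the east ledge with the ether can and the fuel sample.
4. Guide goes back to the west ledge alone.
5. Guide goes to the east ledge with the ammonia bottle and the peroxide.

5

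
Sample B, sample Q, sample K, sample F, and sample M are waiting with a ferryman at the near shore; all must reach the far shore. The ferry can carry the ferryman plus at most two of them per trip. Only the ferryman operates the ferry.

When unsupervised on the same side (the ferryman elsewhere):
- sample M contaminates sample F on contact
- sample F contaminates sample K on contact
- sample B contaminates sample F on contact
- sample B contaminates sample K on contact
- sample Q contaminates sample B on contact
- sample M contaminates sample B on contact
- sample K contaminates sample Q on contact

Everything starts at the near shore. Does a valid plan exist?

No

Whatever the first load, the items left behind include a forbidden pair without the ferryman. No opening move is safe, so no plan exists.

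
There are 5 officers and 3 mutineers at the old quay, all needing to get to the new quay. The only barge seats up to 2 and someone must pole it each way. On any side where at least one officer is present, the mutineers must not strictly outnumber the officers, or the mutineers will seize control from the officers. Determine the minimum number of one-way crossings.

Counting alone: each trip to the new quay takes at most 2 across and each return brings at least 1 back, so after t trips out (and t−1 returns) at most 2t − (t−1) of the 8 are across; that first reaches 8 at t = 7, so at least 13 crossings are needed.
The plan below uses exactly 13 crossings, so it is optimal:
1. 2 mutineers → the new quay.  (the old quay: 5O 1M; the new quay: 0O 2M)
2. 1 mutineer ← the old quay.  (the old quay: 5O 2M; the new quay: 0O 1M)
3. 2 mutineers → the new quay.  (the old quay: 5O 0M; the new quay: 0O 3M)
4. 1 mutineer ← the old quay.  (the old quay: 5O 1M; the new quay: 0O 2M)
5. 2 officers → the new quay.  (the old quay: 3O 1M; the new quay: 2O 2M)
6. 1 mutineer ← the old quay.  (the old quay: 3O 2M; the new quay: 2O 1M)
7. 1 officer and 1 mutineer → the new quay.  (the old quay: 2O 1M; the new quay: 3O 2M)
8. 1 mutineer ← the old quay.  (the old quay: 2O 2M; the new quay: 3O 1M)
9. 2 mutineers → the new quay.  (the old quay: 2O 0M; the new quay: 3O 3M)
10. 1 mutineer ← the old quay.  (the old quay: 2O 1M; the new quay: 3O 2M)
11. 1 officer and 1 mutineer → the new quay.  (the old quay: 1O 0M; the new quay: 4O 3M)
12. 1 mutineer ← the old quay.  (the old quay: 1O 1M; the new quay: 4O 2M)
13. 1 officer and 1 mutineer → the new quay.  (the old quay: 0O 0M; the new quay: 5O 3M)

13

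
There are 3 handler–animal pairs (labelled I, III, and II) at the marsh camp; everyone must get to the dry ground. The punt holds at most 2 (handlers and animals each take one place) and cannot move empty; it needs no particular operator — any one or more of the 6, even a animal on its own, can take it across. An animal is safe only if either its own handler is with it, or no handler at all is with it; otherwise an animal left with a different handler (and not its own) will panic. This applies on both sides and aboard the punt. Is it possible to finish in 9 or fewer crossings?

No

Counting alone: each trip to the dry ground takes at most 2 across and each return brings at least 1 back, so after t trips out (and t−1 returns) at most 2t − (t−1) of the 6 are across; that first reaches 6 at t = 5, so at least 9 crossings are needed.
The safety rule pushes this higher. Following every safe sequence of crossings, the most of the 6 that can be at the dry ground as the punt arrives there on crossing 9 is 5 — never all 6.
So the move cannot be finished within 9 crossings. (The shortest complete plan takes 11:)
1. animal I and handler I cross → the dry ground.
2. handler I crosses ← the marsh camp.
3. animal II and animal III cross → the dry ground.
4. animal I crosses ← the marsh camp.
5. handler II and handler III cross → the dry ground.
6. animal III and handler III cross ← the marsh camp.
7. handler I and handler III cross → the dry ground.
8. animal II crosses ← the marsh camp.
9. animal I and animal III cross → the dry ground.
10. handler II crosses ← the marsh camp.
11. animal II and handler II cross → the dry ground.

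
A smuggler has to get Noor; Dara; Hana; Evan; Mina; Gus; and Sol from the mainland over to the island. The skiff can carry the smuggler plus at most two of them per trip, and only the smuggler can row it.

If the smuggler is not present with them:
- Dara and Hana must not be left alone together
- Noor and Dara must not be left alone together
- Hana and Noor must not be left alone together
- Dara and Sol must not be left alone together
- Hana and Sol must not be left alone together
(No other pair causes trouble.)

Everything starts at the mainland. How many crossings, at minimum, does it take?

Counting alone: the smuggler can take at most 2 across per trip to the island, so moving all 7 needs at least 4 loaded trips out, with a return between consecutive ones — at least 7 crossings.
The safety rule pushes this higher. Following every safe sequence of crossings, the most of the 7 that can be at the island as the skiff arrives there on crossings 7, 9 is 5, 6 respectively — never all 7.
So no plan with fewer than 11 crossings exists, and this one achieves 11:
1. Smuggler goes to the island with Dara and Hana.
2. Smuggler goes back to the mainland with Dara.
3. Smuggler goes to the island with Noor and Sol.
4. Smuggler goes back to the mainland with Hana.
5. Smuggler goes to the island with Dara and Evan.
6. Smuggler goes back to the mainland with Dara.
7. Smuggler goes to the island with Dara and Mina.
8. Smuggler goes back to the mainland with Dara.
9. Smuggler goes to the island with Dara and Gus.
10. Smuggler goes back to the mainland with Dara.
11. Smuggler goes to the island with Dara and Hana.

11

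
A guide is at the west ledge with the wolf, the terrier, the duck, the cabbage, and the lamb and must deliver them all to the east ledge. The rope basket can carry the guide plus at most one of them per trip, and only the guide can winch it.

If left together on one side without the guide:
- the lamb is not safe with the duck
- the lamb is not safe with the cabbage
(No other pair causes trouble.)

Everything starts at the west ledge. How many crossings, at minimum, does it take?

Counting alone: the guide can take at most 1 across per trip to the east ledge, so moving all 5 needs at least 5 loaded trips out, with a return between consecutive ones — at least 9 crossings.
The safety rule pushes this higher. Following every safe sequence of crossings, the most of the 5 that can be at the east ledge as the rope basket arrives there on crossing 9 is 4 — never all 5.
So no plan with fewer than 11 crossings exists, and this one achieves 11:
1. Guide goes to the east ledge with the lamb.
2. Guide goes back to the west ledge alone.
3. Guide goes to the east ledge with the wolf.
4. Guide goes back to the west ledge alone.
5. Guide goes to the east ledge with the terrier.
6. Guide goes back to the west ledge alone.
7. Guide goes to the east ledge with the duck.
8. Guide goes back to the west ledge with the lamb.
9. Guide goes to the east ledge with the cabbage.
10. Guide goes back to the west ledge alone.
11. Guide goes to the east ledge with the lamb.

11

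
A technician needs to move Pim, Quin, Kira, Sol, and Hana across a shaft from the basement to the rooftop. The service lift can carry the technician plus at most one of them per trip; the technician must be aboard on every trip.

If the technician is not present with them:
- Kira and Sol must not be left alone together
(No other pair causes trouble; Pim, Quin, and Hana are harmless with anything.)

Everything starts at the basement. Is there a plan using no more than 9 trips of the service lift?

Yes — this plan uses 9 crossings (≤ 9):
1. Technician goes to the rooftop with Kira.  [the basement: Hana, Pim, Quin, Sol | the rooftop: Kira]
2. Technician goes back to the basement alone.  [the basement: Hana, Pim, Quin, Sol | the rooftop: Kira]
3. Technician goes to the rooftop with Pim.  [the basement: Hana, Quin, Sol | the rooftop: Kira, Pim]
4. Technician goes back to the basement alone.  [the basement: Hana, Quin, Sol | the rooftop: Kira, Pim]
5. Technician goes to the rooftop with Quin.  [the basement: Hana, Sol | the rooftop: Kira, Pim, Quin]
6. Technician goes back to the basement alone.  [the basement: Hana, Sol | the rooftop: Kira, Pim, Quin]
7. Technician goes to the rooftop with Hana.  [the basement: Sol | the rooftop: Hana, Kira, Pim, Quin]
8. Technician goes back to the basement alone.  [the basement: Sol | the rooftop: Hana, Kira, Pim, Quin]
9. Technician goes to the rooftop with Sol.  [the basement: — | the rooftop: Hana, Kira, Pim, Quin, Sol]

Yes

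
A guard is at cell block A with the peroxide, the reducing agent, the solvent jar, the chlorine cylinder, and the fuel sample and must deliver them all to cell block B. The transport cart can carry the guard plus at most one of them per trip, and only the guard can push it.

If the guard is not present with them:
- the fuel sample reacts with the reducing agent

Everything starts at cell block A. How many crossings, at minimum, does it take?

Counting alone: the guard can take at most 1 across per trip to cell block B, so moving all 5 needs at least 5 loaded trips out, with a return between consecutive ones — at least 9 crossings.
The plan below uses exactly 9 crossings, so it is optimal:
1. Guard goes to cell block B with the reducing agent.
2. Guard goes back to cell block A alone.
3. Guard goes to cell block B with the peroxide.
4. Guard goes back to cell block A alone.
5. Guard goes to cell block B with the solvent jar.
6. Guard goes back to cell block A alone.
7. Guard goes to cell block B with the chlorine cylinder.
8. Guard goes back to cell block A alone.
9. Guard goes to cell block B with the fuel sample.

9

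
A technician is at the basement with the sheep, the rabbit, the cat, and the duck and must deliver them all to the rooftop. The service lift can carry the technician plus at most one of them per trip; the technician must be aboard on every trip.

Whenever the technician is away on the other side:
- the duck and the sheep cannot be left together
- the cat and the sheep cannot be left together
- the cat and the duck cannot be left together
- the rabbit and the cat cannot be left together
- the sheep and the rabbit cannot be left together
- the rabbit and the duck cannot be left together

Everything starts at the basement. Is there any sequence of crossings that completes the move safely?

No

Whatever the first load, the items left behind include a forbidden pair without the technician. No opening move is safe, so no plan exists.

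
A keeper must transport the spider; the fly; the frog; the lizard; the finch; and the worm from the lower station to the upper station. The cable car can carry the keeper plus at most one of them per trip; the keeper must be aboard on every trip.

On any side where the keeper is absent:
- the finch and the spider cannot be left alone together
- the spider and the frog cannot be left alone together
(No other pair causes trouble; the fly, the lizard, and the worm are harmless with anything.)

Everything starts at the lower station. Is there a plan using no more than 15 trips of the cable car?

Yes — this plan uses 13 crossings (≤ 15):
1. Keeper goes to the upper station with the spider.
2. Keeper goes back to the lower station alone.
3. Keeper goes to the upper station with the fly.
4. Keeper goes back to the lower station alone.
5. Keeper goes to the upper station with the frog.
6. Keeper goes back to the lower station with the spider.
7. Keeper goes to the upper station with the finch.
8. Keeper goes back to the lower station alone.
9. Keeper goes to the upper station with the lizard.
10. Keeper goes back to the lower station alone.
11. Keeper goes to the upper station with the worm.
12. Keeper goes back to the lower station alone.
13. Keeper goes to the upper station with the spider.

Yes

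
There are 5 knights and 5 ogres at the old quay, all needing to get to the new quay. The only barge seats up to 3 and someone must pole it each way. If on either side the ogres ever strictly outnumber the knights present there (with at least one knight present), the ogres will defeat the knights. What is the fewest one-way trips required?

11

Counting alone: each trip to the new quay takes at most 3 across and each return brings at least 1 back, so after t trips out (and t−1 returns) at most 3t − (t−1) of the 10 are across; that first reaches 10 at t = 5, so at least 9 crossings are needed.
The safety rule pushes this higher. Following every safe sequence of crossings, the most of the 10 that can be at the new quay as the barge arrives there on crossing 9 is 9 — never all 10.
So no plan with fewer than 11 crossings exists, and this one achieves 11:
1. 2 ogres → the new quay.  (the old quay: 5K 3O; the new quay: 0K 2O)
2. 1 ogre ← the old quay.  (the old quay: 5K 4O; the new quay: 0K 1O)
3. 3 ogres → the new quay.  (the old quay: 5K 1O; the new quay: 0K 4O)
4. 1 ogre ← the old quay.  (the old quay: 5K 2O; the new quay: 0K 3O)
5. 3 knights → the new quay.  (the old quay: 2K 2O; the new quay: 3K 3O)
6. 1 knight and 1 ogre ← the old quay.  (the old quay: 3K 3O; the new quay: 2K 2O)
7. 3 knights → the new quay.  (the old quay: 0K 3O; the new quay: 5K 2O)
8. 1 ogre ← the old quay.  (the old quay: 0K 4O; the new quay: 5K 1O)
9. 2 ogres → the new quay.  (the old quay: 0K 2O; the new quay: 5K 3O)
10. 1 ogre ← the old quay.  (the old quay: 0K 3O; the new quay: 5K 2O)
11. 3 ogres → the new quay.  (the old quay: 0K 0O; the new quay: 5K 5O)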